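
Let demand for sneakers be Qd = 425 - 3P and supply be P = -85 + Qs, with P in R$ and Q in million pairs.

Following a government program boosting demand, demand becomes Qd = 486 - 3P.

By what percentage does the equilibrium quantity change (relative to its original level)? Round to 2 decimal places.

Before the shock: 425 - 3P = P + 85 ⇒ 340 = 4P ⇒ P = 85, Q = 170.
After the shift, demand is Qd = 486 - 3P and supply is Qs = P + 85.
New equilibrium: 486 - 3P = P + 85 ⇒ 401 = 4P ⇒ P = 100.25, Q = 185.25.
%ΔQ = (185.25 − 170) / 170 × 100 = +8.97%.

+8.97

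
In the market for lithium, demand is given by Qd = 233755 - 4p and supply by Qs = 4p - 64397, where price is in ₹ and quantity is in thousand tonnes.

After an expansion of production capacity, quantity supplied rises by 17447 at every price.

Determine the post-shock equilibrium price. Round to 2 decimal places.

35088.13

Solve the original market: 233755 - 4p = 4p - 64397, hence p = 37269 and Q = 84679.
The shock moves the curves to Qd = 233755 - 4p and Qs = 4p - 46950.
Equate the new curves: 233755 - 4p = 4p - 46950, giving 280705 = 8p, p = 35088.125, Q = 93402.5.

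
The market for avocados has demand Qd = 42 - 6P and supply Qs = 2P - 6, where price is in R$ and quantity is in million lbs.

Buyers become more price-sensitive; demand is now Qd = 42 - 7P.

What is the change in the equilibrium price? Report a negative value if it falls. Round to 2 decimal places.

Before the shock: 42 - 6P = 2P - 6 ⇒ 48 = 8P ⇒ P = 6, Q = 6.
After the shift, demand is Qd = 42 - 7P and supply is Qs = 2P - 6.
Equate the new curves: 42 - 7P = 2P - 6, giving 48 = 9P, P = 16/3 ≈ 5.3333, Q = 14/3 ≈ 4.6667.
ΔP = 5.3333 − 6 = -0.67.

-0.67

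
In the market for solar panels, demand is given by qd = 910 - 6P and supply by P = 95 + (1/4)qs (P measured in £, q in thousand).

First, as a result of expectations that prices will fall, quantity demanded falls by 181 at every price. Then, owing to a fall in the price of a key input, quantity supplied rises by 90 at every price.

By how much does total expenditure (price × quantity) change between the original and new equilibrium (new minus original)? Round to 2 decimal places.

Initially, 910 - 6P = 4P - 380, so 1290 = 10P and P = 129, q = 136.
With the change applied: demand qd = 729 - 6P, supply qs = 4P - 290.
Equate the new curves: 729 - 6P = 4P - 290, giving 1019 = 10P, P = 101.9, q = 117.6.
Expenditure moves from 129×136 = 17544 to 101.9×117.6 = 11983.44; change = -5560.56.

-5560.56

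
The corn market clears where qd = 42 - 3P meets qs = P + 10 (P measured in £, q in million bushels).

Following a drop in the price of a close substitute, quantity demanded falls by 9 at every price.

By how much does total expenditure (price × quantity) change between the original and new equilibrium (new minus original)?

-53.4375

Original equilibrium: 42 - 3P = P + 10 gives 32 = 4P, so P = 8 and q = 18.
After the shift, demand is qd = 33 - 3P and supply is qs = P + 10.
New equilibrium: 33 - 3P = P + 10 ⇒ 23 = 4P ⇒ P = 5.75, q = 15.75.
Expenditure moves from 8×18 = 144 to 5.75×15.75 = 90.5625; change = -53.4375.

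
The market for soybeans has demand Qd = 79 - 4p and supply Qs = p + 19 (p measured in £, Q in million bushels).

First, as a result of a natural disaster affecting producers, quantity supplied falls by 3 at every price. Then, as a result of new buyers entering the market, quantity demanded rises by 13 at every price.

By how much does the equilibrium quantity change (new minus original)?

Original equilibrium: 79 - 4p = p + 19 gives 60 = 5p, so p = 12 and Q = 31.
After the shift, demand is Qd = 92 - 4p and supply is Qs = p + 16.
Clearing the new market: 92 - 4p = p + 16, so p = 15.2 and Q = 31.2.
ΔQ = 31.2 − 31 = +0.2.

+0.2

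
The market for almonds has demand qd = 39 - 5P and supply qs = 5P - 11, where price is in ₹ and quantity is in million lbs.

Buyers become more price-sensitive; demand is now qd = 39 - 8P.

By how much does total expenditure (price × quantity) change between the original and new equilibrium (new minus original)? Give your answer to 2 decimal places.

-38.34

Initially, 39 - 5P = 5P - 11, so 50 = 10P and P = 5, q = 14.
After the shift, demand is qd = 39 - 8P and supply is qs = 5P - 11.
Setting them equal: 39 - 8P = 5P - 11 → 50 = 13P, so P = 50/13 ≈ 3.8462 and q = 107/13 ≈ 8.2308.
Expenditure moves from 5×14 = 70 to 3.8462×8.2308 = 31.6568; change = -38.34.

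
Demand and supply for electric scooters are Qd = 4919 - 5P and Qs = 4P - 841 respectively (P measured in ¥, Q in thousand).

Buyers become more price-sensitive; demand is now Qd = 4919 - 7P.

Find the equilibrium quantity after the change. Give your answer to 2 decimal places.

Before the shock: 4919 - 5P = 4P - 841 ⇒ 5760 = 9P ⇒ P = 640, Q = 1719.
The shock moves the curves to Qd = 4919 - 7P and Qs = 4P - 841.
Clearing the new market: 4919 - 7P = 4P - 841, so P = 5760/11 ≈ 523.6364 and Q = 13789/11 ≈ 1253.5455.

1253.55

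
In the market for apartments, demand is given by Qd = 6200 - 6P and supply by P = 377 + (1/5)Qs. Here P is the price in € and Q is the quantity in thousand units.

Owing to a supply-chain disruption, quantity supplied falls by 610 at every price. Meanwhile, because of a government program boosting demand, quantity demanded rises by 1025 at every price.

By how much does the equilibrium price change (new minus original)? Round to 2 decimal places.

+148.64

Initially, 6200 - 6P = 5P - 1885, so 8085 = 11P and P = 735, Q = 1790.
The new curves are Qd = 7225 - 6P (demand) and Qs = 5P - 2495 (supply).
New equilibrium: 7225 - 6P = 5P - 2495 ⇒ 9720 = 11P ⇒ P = 9720/11 ≈ 883.6364, Q = 21155/11 ≈ 1923.1818.
ΔP = 883.6364 − 735 = +148.64.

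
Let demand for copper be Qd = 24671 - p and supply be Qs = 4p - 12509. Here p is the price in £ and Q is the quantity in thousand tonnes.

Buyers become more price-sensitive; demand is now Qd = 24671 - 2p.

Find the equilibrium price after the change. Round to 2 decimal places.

6196.67

Before the shock: 24671 - p = 4p - 12509 ⇒ 37180 = 5p ⇒ p = 7436, Q = 17235.
After the shift, demand is Qd = 24671 - 2p and supply is Qs = 4p - 12509.
Setting them equal: 24671 - 2p = 4p - 12509 → 37180 = 6p, so p = 18590/3 ≈ 6196.6667 and Q = 36833/3 ≈ 12277.6667.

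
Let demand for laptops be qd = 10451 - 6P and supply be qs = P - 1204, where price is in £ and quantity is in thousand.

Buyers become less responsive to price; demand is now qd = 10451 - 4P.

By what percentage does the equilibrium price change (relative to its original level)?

+40

Initially, 10451 - 6P = P - 1204, so 11655 = 7P and P = 1665, q = 461.
After the shift, demand is qd = 10451 - 4P and supply is qs = P - 1204.
New equilibrium: 10451 - 4P = P - 1204 ⇒ 11655 = 5P ⇒ P = 2331, q = 1127.
%ΔP = (2331 − 1665) / 1665 × 100 = +40%.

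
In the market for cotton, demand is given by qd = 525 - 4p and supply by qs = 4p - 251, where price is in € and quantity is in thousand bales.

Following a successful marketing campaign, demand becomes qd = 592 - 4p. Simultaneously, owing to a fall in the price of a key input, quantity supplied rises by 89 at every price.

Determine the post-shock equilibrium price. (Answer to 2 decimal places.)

94.25

Before the shock: 525 - 4p = 4p - 251 ⇒ 776 = 8p ⇒ p = 97, q = 137.
The shock moves the curves to qd = 592 - 4p and qs = 4p - 162.
Setting them equal: 592 - 4p = 4p - 162 → 754 = 8p, so p = 94.25 and q = 215.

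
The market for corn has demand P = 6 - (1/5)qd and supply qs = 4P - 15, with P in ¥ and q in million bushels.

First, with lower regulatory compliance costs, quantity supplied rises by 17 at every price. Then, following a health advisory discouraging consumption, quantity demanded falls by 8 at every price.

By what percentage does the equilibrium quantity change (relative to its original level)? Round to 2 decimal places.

+117.78

Initially, 30 - 5P = 4P - 15, so 45 = 9P and P = 5, q = 5.
After the shift, demand is qd = 22 - 5P and supply is qs = 4P + 2.
Clearing the new market: 22 - 5P = 4P + 2, so P = 20/9 ≈ 2.2222 and q = 98/9 ≈ 10.8889.
%Δq = (10.8889 − 5) / 5 × 100 = +117.78%.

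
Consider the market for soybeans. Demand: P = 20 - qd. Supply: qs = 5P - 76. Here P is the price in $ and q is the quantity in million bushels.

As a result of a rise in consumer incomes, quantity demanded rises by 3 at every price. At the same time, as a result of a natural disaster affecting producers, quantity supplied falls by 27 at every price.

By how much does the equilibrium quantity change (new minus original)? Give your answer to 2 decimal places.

-2.00

Solve the original market: 20 - P = 5P - 76, hence P = 16 and q = 4.
The new curves are qd = 23 - P (demand) and qs = 5P - 103 (supply).
Clearing the new market: 23 - P = 5P - 103, so P = 21 and q = 2.
Δq = 2 − 4 = -2.00.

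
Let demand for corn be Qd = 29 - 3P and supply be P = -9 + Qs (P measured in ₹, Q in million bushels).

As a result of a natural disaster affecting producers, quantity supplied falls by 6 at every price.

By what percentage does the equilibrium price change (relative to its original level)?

+30

Solve the original market: 29 - 3P = P + 9, hence P = 5 and Q = 14.
The shock moves the curves to Qd = 29 - 3P and Qs = P + 3.
Equate the new curves: 29 - 3P = P + 3, giving 26 = 4P, P = 6.5, Q = 9.5.
%ΔP = (6.5 − 5) / 5 × 100 = +30%.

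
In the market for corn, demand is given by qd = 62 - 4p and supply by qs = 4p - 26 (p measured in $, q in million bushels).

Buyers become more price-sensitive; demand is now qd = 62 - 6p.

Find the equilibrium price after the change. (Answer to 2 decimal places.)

8.80

Initially, 62 - 4p = 4p - 26, so 88 = 8p and p = 11, q = 18.
The new curves are qd = 62 - 6p (demand) and qs = 4p - 26 (supply).
Equate the new curves: 62 - 6p = 4p - 26, giving 88 = 10p, p = 8.8, q = 9.2.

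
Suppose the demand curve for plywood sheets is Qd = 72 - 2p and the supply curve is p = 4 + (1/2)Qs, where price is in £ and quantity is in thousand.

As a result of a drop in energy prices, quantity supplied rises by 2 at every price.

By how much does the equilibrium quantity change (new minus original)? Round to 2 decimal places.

+1.00

Before the shock: 72 - 2p = 2p - 8 ⇒ 80 = 4p ⇒ p = 20, Q = 32.
The shock moves the curves to Qd = 72 - 2p and Qs = 2p - 6.
Clearing the new market: 72 - 2p = 2p - 6, so p = 19.5 and Q = 33.
ΔQ = 33 − 32 = +1.00.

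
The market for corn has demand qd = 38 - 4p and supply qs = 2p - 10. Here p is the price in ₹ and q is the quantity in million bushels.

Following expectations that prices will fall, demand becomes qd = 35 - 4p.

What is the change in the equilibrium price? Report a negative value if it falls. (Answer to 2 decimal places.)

-0.50

Solve the original market: 38 - 4p = 2p - 10, hence p = 8 and q = 6.
With the change applied: demand qd = 35 - 4p, supply qs = 2p - 10.
New equilibrium: 35 - 4p = 2p - 10 ⇒ 45 = 6p ⇒ p = 7.5, q = 5.
Δp = 7.5 − 8 = -0.50.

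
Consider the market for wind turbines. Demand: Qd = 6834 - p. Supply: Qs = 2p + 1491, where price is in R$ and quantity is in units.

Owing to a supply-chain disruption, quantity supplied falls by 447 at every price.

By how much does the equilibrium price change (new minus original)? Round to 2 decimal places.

+149.00

Before the shock: 6834 - p = 2p + 1491 ⇒ 5343 = 3p ⇒ p = 1781, Q = 5053.
The new curves are Qd = 6834 - p (demand) and Qs = 2p + 1044 (supply).
Setting them equal: 6834 - p = 2p + 1044 → 5790 = 3p, so p = 1930 and Q = 4904.
Δp = 1930 − 1781 = +149.00.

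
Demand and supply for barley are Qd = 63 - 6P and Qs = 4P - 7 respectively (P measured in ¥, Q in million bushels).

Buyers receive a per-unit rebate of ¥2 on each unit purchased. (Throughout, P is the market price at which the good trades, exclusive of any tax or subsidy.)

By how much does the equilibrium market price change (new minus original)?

Original equilibrium: 63 - 6P = 4P - 7 gives 70 = 10P, so P = 7 and Q = 21.
Since buyers' out-of-pocket price is the market price minus the rebate, the effective demand curve becomes Qd = 75 - 6P.
Clearing the new market: 75 - 6P = 4P - 7, so P = 8.2 and Q = 25.8.
ΔP = 8.2 − 7 = +1.2.

+1.2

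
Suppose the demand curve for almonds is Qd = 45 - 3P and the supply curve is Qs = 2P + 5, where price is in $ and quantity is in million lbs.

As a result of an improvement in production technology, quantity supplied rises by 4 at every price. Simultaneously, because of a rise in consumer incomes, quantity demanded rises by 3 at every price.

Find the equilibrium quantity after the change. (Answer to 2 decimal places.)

Original equilibrium: 45 - 3P = 2P + 5 gives 40 = 5P, so P = 8 and Q = 21.
The shock moves the curves to Qd = 48 - 3P and Qs = 2P + 9.
New equilibrium: 48 - 3P = 2P + 9 ⇒ 39 = 5P ⇒ P = 7.8, Q = 24.6.

24.60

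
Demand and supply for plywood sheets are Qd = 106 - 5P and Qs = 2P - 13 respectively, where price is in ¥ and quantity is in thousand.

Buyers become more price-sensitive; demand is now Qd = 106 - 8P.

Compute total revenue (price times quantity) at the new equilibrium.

Original equilibrium: 106 - 5P = 2P - 13 gives 119 = 7P, so P = 17 and Q = 21.
With the change applied: demand Qd = 106 - 8P, supply Qs = 2P - 13.
Setting them equal: 106 - 8P = 2P - 13 → 119 = 10P, so P = 11.9 and Q = 10.8.
New expenditure = 11.9 × 10.8 = 128.52.

128.52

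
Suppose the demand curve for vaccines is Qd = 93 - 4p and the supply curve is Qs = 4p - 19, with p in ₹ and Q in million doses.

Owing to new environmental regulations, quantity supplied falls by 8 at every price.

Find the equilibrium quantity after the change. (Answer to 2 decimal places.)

Before the shock: 93 - 4p = 4p - 19 ⇒ 112 = 8p ⇒ p = 14, Q = 37.
After the shift, demand is Qd = 93 - 4p and supply is Qs = 4p - 27.
Equate the new curves: 93 - 4p = 4p - 27, giving 120 = 8p, p = 15, Q = 33.

33.00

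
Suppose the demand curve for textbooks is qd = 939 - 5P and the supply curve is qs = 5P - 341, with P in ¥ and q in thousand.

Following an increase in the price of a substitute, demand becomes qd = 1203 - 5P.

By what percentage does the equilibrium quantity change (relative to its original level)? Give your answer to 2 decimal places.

+44.15

Solve the original market: 939 - 5P = 5P - 341, hence P = 128 and q = 299.
The new curves are qd = 1203 - 5P (demand) and qs = 5P - 341 (supply).
Setting them equal: 1203 - 5P = 5P - 341 → 1544 = 10P, so P = 154.4 and q = 431.
%Δq = (431 − 299) / 299 × 100 = +44.15%.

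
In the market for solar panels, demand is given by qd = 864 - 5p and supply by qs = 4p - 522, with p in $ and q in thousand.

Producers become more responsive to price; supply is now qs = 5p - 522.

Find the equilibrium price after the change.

Before the shock: 864 - 5p = 4p - 522 ⇒ 1386 = 9p ⇒ p = 154, q = 94.
With the change applied: demand qd = 864 - 5p, supply qs = 5p - 522.
Equate the new curves: 864 - 5p = 5p - 522, giving 1386 = 10p, p = 138.6, q = 171.

138.6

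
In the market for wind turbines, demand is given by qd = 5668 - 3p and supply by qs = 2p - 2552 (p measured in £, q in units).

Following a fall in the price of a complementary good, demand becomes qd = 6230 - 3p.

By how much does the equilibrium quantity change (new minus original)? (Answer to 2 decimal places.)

Original equilibrium: 5668 - 3p = 2p - 2552 gives 8220 = 5p, so p = 1644 and q = 736.
With the change applied: demand qd = 6230 - 3p, supply qs = 2p - 2552.
Equate the new curves: 6230 - 3p = 2p - 2552, giving 8782 = 5p, p = 1756.4, q = 960.8.
Δq = 960.8 − 736 = +224.80.

+224.80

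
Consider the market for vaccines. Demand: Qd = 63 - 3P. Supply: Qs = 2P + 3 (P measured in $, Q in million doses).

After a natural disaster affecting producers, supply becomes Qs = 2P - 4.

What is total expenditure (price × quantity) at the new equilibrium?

Before the shock: 63 - 3P = 2P + 3 ⇒ 60 = 5P ⇒ P = 12, Q = 27.
The new curves are Qd = 63 - 3P (demand) and Qs = 2P - 4 (supply).
Equate the new curves: 63 - 3P = 2P - 4, giving 67 = 5P, P = 13.4, Q = 22.8.
New expenditure = 13.4 × 22.8 = 305.52.

305.52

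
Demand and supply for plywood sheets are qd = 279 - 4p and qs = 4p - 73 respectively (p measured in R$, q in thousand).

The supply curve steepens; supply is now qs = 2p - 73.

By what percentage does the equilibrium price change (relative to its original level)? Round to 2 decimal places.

+33.33

Original equilibrium: 279 - 4p = 4p - 73 gives 352 = 8p, so p = 44 and q = 103.
The shock moves the curves to qd = 279 - 4p and qs = 2p - 73.
Setting them equal: 279 - 4p = 2p - 73 → 352 = 6p, so p = 176/3 ≈ 58.6667 and q = 133/3 ≈ 44.3333.
%Δp = (58.6667 − 44) / 44 × 100 = +33.33%.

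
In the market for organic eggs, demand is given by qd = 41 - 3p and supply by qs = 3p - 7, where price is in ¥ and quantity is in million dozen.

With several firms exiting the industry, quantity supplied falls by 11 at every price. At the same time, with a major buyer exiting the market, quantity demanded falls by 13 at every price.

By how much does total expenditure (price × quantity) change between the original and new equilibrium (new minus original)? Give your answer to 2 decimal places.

Original equilibrium: 41 - 3p = 3p - 7 gives 48 = 6p, so p = 8 and q = 17.
With the change applied: demand qd = 28 - 3p, supply qs = 3p - 18.
Clearing the new market: 28 - 3p = 3p - 18, so p = 23/3 ≈ 7.6667 and q = 5.
Expenditure moves from 8×17 = 136 to 7.6667×5 = 38.3333; change = -97.67.

-97.67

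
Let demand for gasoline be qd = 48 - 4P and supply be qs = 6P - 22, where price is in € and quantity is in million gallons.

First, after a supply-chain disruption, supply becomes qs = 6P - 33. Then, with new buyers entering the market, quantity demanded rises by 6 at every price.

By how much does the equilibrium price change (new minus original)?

+1.7

Solve the original market: 48 - 4P = 6P - 22, hence P = 7 and q = 20.
After the shift, demand is qd = 54 - 4P and supply is qs = 6P - 33.
New equilibrium: 54 - 4P = 6P - 33 ⇒ 87 = 10P ⇒ P = 8.7, q = 19.2.
ΔP = 8.7 − 7 = +1.7.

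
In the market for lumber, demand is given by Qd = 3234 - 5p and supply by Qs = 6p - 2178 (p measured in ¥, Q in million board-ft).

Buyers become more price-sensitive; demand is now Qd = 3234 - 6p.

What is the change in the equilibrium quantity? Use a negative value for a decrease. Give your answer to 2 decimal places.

Initially, 3234 - 5p = 6p - 2178, so 5412 = 11p and p = 492, Q = 774.
After the shift, demand is Qd = 3234 - 6p and supply is Qs = 6p - 2178.
Clearing the new market: 3234 - 6p = 6p - 2178, so p = 451 and Q = 528.
ΔQ = 528 − 774 = -246.00.

-246.00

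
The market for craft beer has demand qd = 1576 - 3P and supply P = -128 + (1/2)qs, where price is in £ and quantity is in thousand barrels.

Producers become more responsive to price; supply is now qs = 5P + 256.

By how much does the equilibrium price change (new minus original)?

Original equilibrium: 1576 - 3P = 2P + 256 gives 1320 = 5P, so P = 264 and q = 784.
With the change applied: demand qd = 1576 - 3P, supply qs = 5P + 256.
Setting them equal: 1576 - 3P = 5P + 256 → 1320 = 8P, so P = 165 and q = 1081.
ΔP = 165 − 264 = -99.

-99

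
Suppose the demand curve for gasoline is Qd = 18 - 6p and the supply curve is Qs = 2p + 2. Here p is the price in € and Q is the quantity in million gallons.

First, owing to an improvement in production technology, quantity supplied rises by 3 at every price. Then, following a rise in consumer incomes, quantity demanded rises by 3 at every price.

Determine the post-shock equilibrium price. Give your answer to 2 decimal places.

2.00

Initially, 18 - 6p = 2p + 2, so 16 = 8p and p = 2, Q = 6.
The shock moves the curves to Qd = 21 - 6p and Qs = 2p + 5.
New equilibrium: 21 - 6p = 2p + 5 ⇒ 16 = 8p ⇒ p = 2, Q = 9.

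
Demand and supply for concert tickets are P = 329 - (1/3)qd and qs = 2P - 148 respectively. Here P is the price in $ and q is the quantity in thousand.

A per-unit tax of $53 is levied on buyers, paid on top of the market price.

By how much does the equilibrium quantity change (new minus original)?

-63.6

Initially, 987 - 3P = 2P - 148, so 1135 = 5P and P = 227, q = 306.
Since buyers pay the price plus the tax, the effective demand curve becomes qd = 828 - 3P.
Setting them equal: 828 - 3P = 2P - 148 → 976 = 5P, so P = 195.2 and q = 242.4.
Δq = 242.4 − 306 = -63.6.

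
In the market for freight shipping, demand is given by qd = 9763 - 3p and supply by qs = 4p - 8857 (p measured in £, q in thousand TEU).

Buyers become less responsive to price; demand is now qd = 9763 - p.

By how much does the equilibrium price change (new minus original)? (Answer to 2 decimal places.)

+1064.00

Original equilibrium: 9763 - 3p = 4p - 8857 gives 18620 = 7p, so p = 2660 and q = 1783.
With the change applied: demand qd = 9763 - p, supply qs = 4p - 8857.
Clearing the new market: 9763 - p = 4p - 8857, so p = 3724 and q = 6039.
Δp = 3724 − 2660 = +1064.00.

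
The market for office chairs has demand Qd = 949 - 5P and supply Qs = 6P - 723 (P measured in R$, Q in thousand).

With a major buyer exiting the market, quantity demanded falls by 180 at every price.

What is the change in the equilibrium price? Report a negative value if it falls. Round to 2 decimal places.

Solve the original market: 949 - 5P = 6P - 723, hence P = 152 and Q = 189.
With the change applied: demand Qd = 769 - 5P, supply Qs = 6P - 723.
Clearing the new market: 769 - 5P = 6P - 723, so P = 1492/11 ≈ 135.6364 and Q = 999/11 ≈ 90.8182.
ΔP = 135.6364 − 152 = -16.36.

-16.36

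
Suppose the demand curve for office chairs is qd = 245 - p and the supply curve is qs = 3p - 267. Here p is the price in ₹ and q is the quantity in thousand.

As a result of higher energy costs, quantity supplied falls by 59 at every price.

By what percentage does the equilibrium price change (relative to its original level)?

Before the shock: 245 - p = 3p - 267 ⇒ 512 = 4p ⇒ p = 128, q = 117.
The shock moves the curves to qd = 245 - p and qs = 3p - 326.
Clearing the new market: 245 - p = 3p - 326, so p = 142.75 and q = 102.25.
%Δp = (142.75 − 128) / 128 × 100 = +11.5234375%.

+11.5234375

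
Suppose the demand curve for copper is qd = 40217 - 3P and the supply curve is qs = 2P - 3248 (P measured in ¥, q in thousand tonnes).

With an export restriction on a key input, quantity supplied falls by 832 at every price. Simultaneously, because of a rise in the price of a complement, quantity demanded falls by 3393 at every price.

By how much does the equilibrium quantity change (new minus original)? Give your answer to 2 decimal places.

-1856.40

Initially, 40217 - 3P = 2P - 3248, so 43465 = 5P and P = 8693, q = 14138.
The new curves are qd = 36824 - 3P (demand) and qs = 2P - 4080 (supply).
Setting them equal: 36824 - 3P = 2P - 4080 → 40904 = 5P, so P = 8180.8 and q = 12281.6.
Δq = 12281.6 − 14138 = -1856.40.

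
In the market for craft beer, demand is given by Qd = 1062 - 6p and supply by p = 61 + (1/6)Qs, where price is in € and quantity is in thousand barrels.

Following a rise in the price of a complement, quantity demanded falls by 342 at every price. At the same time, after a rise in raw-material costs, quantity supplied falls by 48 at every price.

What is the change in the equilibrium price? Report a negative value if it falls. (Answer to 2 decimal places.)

-24.50

Solve the original market: 1062 - 6p = 6p - 366, hence p = 119 and Q = 348.
After the shift, demand is Qd = 720 - 6p and supply is Qs = 6p - 414.
New equilibrium: 720 - 6p = 6p - 414 ⇒ 1134 = 12p ⇒ p = 94.5, Q = 153.
Δp = 94.5 − 119 = -24.50.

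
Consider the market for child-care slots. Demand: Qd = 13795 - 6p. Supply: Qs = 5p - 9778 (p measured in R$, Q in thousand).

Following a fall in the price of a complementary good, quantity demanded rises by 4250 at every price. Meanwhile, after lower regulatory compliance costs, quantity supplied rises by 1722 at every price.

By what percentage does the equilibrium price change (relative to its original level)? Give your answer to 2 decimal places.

Before the shock: 13795 - 6p = 5p - 9778 ⇒ 23573 = 11p ⇒ p = 2143, Q = 937.
With the change applied: demand Qd = 18045 - 6p, supply Qs = 5p - 8056.
New equilibrium: 18045 - 6p = 5p - 8056 ⇒ 26101 = 11p ⇒ p = 26101/11 ≈ 2372.8182, Q = 41889/11 ≈ 3808.0909.
%Δp = (2372.8182 − 2143) / 2143 × 100 = +10.72%.

+10.72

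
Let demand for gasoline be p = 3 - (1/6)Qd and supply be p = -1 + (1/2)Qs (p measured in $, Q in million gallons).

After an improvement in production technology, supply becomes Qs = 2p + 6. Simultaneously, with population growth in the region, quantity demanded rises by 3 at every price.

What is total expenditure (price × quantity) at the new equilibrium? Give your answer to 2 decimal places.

18.28

Original equilibrium: 18 - 6p = 2p + 2 gives 16 = 8p, so p = 2 and Q = 6.
The shock moves the curves to Qd = 21 - 6p and Qs = 2p + 6.
New equilibrium: 21 - 6p = 2p + 6 ⇒ 15 = 8p ⇒ p = 1.875, Q = 9.75.
New expenditure = 1.875 × 9.75 = 18.28.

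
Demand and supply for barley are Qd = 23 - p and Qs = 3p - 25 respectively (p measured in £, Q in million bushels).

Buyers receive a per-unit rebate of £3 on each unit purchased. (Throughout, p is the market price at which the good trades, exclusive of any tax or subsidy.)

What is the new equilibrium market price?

Initially, 23 - p = 3p - 25, so 48 = 4p and p = 12, Q = 11.
Since buyers' out-of-pocket price is the market price minus the rebate, the effective demand curve becomes Qd = 26 - p.
Setting them equal: 26 - p = 3p - 25 → 51 = 4p, so p = 12.75 and Q = 13.25.

12.75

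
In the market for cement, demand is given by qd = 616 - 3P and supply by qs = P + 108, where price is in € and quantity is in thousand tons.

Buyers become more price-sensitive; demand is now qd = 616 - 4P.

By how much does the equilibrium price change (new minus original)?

Before the shock: 616 - 3P = P + 108 ⇒ 508 = 4P ⇒ P = 127, q = 235.
After the shift, demand is qd = 616 - 4P and supply is qs = P + 108.
Equate the new curves: 616 - 4P = P + 108, giving 508 = 5P, P = 101.6, q = 209.6.
ΔP = 101.6 − 127 = -25.4.

-25.4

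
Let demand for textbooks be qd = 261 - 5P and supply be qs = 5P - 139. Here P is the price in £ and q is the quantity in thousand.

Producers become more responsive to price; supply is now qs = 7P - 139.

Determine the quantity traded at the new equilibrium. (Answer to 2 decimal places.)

94.33

Before the shock: 261 - 5P = 5P - 139 ⇒ 400 = 10P ⇒ P = 40, q = 61.
The new curves are qd = 261 - 5P (demand) and qs = 7P - 139 (supply).
Clearing the new market: 261 - 5P = 7P - 139, so P = 100/3 ≈ 33.3333 and q = 283/3 ≈ 94.3333.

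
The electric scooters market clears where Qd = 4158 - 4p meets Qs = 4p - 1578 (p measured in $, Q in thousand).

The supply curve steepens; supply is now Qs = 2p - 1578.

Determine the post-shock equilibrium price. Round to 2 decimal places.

Initially, 4158 - 4p = 4p - 1578, so 5736 = 8p and p = 717, Q = 1290.
The new curves are Qd = 4158 - 4p (demand) and Qs = 2p - 1578 (supply).
Clearing the new market: 4158 - 4p = 2p - 1578, so p = 956 and Q = 334.

956.00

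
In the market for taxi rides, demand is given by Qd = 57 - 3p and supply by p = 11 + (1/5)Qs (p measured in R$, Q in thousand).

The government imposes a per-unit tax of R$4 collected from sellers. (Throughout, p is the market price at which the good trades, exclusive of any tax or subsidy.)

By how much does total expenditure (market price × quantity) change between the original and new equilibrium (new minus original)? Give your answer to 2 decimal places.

Initially, 57 - 3p = 5p - 55, so 112 = 8p and p = 14, Q = 15.
Since sellers keep the price net of the tax, the effective supply curve becomes Qs = 5p - 75.
Setting them equal: 57 - 3p = 5p - 75 → 132 = 8p, so p = 16.5 and Q = 7.5.
Expenditure moves from 14×15 = 210 to 16.5×7.5 = 123.75; change = -86.25.

-86.25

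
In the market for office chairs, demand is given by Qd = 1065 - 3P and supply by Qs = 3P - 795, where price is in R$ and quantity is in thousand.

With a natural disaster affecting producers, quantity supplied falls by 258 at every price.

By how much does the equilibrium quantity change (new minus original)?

-129

Original equilibrium: 1065 - 3P = 3P - 795 gives 1860 = 6P, so P = 310 and Q = 135.
After the shift, demand is Qd = 1065 - 3P and supply is Qs = 3P - 1053.
Equate the new curves: 1065 - 3P = 3P - 1053, giving 2118 = 6P, P = 353, Q = 6.
ΔQ = 6 − 135 = -129.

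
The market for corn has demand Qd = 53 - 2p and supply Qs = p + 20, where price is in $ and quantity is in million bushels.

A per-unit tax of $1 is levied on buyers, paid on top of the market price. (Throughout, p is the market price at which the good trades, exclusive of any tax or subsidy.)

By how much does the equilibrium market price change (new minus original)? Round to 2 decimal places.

-0.67

Original equilibrium: 53 - 2p = p + 20 gives 33 = 3p, so p = 11 and Q = 31.
Since buyers pay the price plus the tax, the effective demand curve becomes Qd = 51 - 2p.
Clearing the new market: 51 - 2p = p + 20, so p = 31/3 ≈ 10.3333 and Q = 91/3 ≈ 30.3333.
Δp = 10.3333 − 11 = -0.67.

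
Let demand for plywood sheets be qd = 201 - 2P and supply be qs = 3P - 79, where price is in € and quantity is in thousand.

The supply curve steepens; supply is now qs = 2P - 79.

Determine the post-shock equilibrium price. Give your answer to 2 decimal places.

Solve the original market: 201 - 2P = 3P - 79, hence P = 56 and q = 89.
With the change applied: demand qd = 201 - 2P, supply qs = 2P - 79.
New equilibrium: 201 - 2P = 2P - 79 ⇒ 280 = 4P ⇒ P = 70, q = 61.

70.00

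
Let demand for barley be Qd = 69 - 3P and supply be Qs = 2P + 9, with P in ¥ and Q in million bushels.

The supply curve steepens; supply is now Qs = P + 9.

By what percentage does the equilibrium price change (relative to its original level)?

+25

Original equilibrium: 69 - 3P = 2P + 9 gives 60 = 5P, so P = 12 and Q = 33.
The shock moves the curves to Qd = 69 - 3P and Qs = P + 9.
New equilibrium: 69 - 3P = P + 9 ⇒ 60 = 4P ⇒ P = 15, Q = 24.
%ΔP = (15 − 12) / 12 × 100 = +25%.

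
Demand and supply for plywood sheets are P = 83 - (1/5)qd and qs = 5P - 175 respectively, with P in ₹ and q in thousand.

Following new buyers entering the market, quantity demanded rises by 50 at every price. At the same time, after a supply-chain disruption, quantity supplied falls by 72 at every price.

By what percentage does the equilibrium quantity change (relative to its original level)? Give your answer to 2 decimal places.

Original equilibrium: 415 - 5P = 5P - 175 gives 590 = 10P, so P = 59 and q = 120.
The shock moves the curves to qd = 465 - 5P and qs = 5P - 247.
Equate the new curves: 465 - 5P = 5P - 247, giving 712 = 10P, P = 71.2, q = 109.
%Δq = (109 − 120) / 120 × 100 = -9.17%.

-9.17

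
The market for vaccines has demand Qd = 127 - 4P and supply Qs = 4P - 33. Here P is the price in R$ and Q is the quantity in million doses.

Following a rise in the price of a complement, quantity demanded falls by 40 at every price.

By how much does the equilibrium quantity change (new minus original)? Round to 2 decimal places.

-20.00

Before the shock: 127 - 4P = 4P - 33 ⇒ 160 = 8P ⇒ P = 20, Q = 47.
With the change applied: demand Qd = 87 - 4P, supply Qs = 4P - 33.
New equilibrium: 87 - 4P = 4P - 33 ⇒ 120 = 8P ⇒ P = 15, Q = 27.
ΔQ = 27 − 47 = -20.00.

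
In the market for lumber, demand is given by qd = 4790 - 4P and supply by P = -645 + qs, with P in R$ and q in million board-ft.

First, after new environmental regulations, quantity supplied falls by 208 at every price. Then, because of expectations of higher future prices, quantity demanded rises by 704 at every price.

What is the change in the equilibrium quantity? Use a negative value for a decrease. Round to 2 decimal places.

Solve the original market: 4790 - 4P = P + 645, hence P = 829 and q = 1474.
After the shift, demand is qd = 5494 - 4P and supply is qs = P + 437.
Equate the new curves: 5494 - 4P = P + 437, giving 5057 = 5P, P = 1011.4, q = 1448.4.
Δq = 1448.4 − 1474 = -25.60.

-25.60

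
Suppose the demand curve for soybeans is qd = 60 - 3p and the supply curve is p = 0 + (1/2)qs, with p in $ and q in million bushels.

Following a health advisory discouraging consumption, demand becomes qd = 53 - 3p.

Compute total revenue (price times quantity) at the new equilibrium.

224.72

Before the shock: 60 - 3p = 2p ⇒ 60 = 5p ⇒ p = 12, q = 24.
After the shift, demand is qd = 53 - 3p and supply is qs = 2p.
Setting them equal: 53 - 3p = 2p → 53 = 5p, so p = 10.6 and q = 21.2.
New expenditure = 10.6 × 21.2 = 224.72.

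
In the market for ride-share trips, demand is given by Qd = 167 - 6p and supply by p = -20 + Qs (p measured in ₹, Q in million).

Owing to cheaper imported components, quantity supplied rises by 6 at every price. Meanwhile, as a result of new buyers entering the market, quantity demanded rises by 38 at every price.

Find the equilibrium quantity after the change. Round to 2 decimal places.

51.57

Original equilibrium: 167 - 6p = p + 20 gives 147 = 7p, so p = 21 and Q = 41.
The new curves are Qd = 205 - 6p (demand) and Qs = p + 26 (supply).
Clearing the new market: 205 - 6p = p + 26, so p = 179/7 ≈ 25.5714 and Q = 361/7 ≈ 51.5714.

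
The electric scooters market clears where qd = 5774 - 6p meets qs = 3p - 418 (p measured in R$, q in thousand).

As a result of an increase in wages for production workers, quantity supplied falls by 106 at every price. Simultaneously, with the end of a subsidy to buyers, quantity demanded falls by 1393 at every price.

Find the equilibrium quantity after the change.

1111

Solve the original market: 5774 - 6p = 3p - 418, hence p = 688 and q = 1646.
With the change applied: demand qd = 4381 - 6p, supply qs = 3p - 524.
Setting them equal: 4381 - 6p = 3p - 524 → 4905 = 9p, so p = 545 and q = 1111.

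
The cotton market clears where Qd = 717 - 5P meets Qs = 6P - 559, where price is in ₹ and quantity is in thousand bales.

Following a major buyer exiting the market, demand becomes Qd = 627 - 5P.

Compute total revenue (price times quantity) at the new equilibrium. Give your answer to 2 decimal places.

Before the shock: 717 - 5P = 6P - 559 ⇒ 1276 = 11P ⇒ P = 116, Q = 137.
With the change applied: demand Qd = 627 - 5P, supply Qs = 6P - 559.
Clearing the new market: 627 - 5P = 6P - 559, so P = 1186/11 ≈ 107.8182 and Q = 967/11 ≈ 87.9091.
New expenditure = 107.8182 × 87.9091 = 9478.20.

9478.20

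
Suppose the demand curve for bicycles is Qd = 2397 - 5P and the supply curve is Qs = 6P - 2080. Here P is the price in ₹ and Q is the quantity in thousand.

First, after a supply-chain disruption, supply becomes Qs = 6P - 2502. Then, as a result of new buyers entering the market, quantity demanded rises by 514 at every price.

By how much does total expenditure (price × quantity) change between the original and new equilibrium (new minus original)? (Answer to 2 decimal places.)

Solve the original market: 2397 - 5P = 6P - 2080, hence P = 407 and Q = 362.
After the shift, demand is Qd = 2911 - 5P and supply is Qs = 6P - 2502.
Equate the new curves: 2911 - 5P = 6P - 2502, giving 5413 = 11P, P = 5413/11 ≈ 492.0909, Q = 4956/11 ≈ 450.5455.
Expenditure moves from 407×362 = 147334 to 492.0909×450.5455 = 221709.3223; change = +74375.32.

+74375.32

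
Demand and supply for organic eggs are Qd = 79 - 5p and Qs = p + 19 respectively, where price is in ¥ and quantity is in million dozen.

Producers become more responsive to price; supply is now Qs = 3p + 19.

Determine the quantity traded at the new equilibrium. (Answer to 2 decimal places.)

Initially, 79 - 5p = p + 19, so 60 = 6p and p = 10, Q = 29.
The shock moves the curves to Qd = 79 - 5p and Qs = 3p + 19.
New equilibrium: 79 - 5p = 3p + 19 ⇒ 60 = 8p ⇒ p = 7.5, Q = 41.5.

41.50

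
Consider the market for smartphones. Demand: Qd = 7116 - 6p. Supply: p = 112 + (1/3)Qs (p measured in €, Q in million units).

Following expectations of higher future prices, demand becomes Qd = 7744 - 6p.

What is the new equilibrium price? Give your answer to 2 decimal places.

897.78

Before the shock: 7116 - 6p = 3p - 336 ⇒ 7452 = 9p ⇒ p = 828, Q = 2148.
The new curves are Qd = 7744 - 6p (demand) and Qs = 3p - 336 (supply).
New equilibrium: 7744 - 6p = 3p - 336 ⇒ 8080 = 9p ⇒ p = 8080/9 ≈ 897.7778, Q = 7072/3 ≈ 2357.3333.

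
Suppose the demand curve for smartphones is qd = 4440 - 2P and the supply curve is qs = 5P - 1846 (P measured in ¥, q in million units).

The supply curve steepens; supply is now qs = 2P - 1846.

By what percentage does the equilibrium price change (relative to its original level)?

Initially, 4440 - 2P = 5P - 1846, so 6286 = 7P and P = 898, q = 2644.
With the change applied: demand qd = 4440 - 2P, supply qs = 2P - 1846.
Equate the new curves: 4440 - 2P = 2P - 1846, giving 6286 = 4P, P = 1571.5, q = 1297.
%ΔP = (1571.5 − 898) / 898 × 100 = +75%.

+75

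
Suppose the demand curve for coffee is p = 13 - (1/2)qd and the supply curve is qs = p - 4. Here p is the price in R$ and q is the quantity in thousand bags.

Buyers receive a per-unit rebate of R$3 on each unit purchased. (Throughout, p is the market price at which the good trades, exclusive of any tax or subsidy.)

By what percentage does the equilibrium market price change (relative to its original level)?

Original equilibrium: 26 - 2p = p - 4 gives 30 = 3p, so p = 10 and q = 6.
Since buyers' out-of-pocket price is the market price minus the rebate, the effective demand curve becomes qd = 32 - 2p.
Clearing the new market: 32 - 2p = p - 4, so p = 12 and q = 8.
%Δp = (12 − 10) / 10 × 100 = +20%.

+20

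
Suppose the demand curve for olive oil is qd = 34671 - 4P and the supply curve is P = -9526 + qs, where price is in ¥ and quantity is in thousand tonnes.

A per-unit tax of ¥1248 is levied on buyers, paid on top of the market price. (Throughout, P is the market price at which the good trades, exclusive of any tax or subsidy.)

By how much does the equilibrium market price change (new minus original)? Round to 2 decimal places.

-998.40

Original equilibrium: 34671 - 4P = P + 9526 gives 25145 = 5P, so P = 5029 and q = 14555.
Since buyers pay the price plus the tax, the effective demand curve becomes qd = 29679 - 4P.
Setting them equal: 29679 - 4P = P + 9526 → 20153 = 5P, so P = 4030.6 and q = 13556.6.
ΔP = 4030.6 − 5029 = -998.40.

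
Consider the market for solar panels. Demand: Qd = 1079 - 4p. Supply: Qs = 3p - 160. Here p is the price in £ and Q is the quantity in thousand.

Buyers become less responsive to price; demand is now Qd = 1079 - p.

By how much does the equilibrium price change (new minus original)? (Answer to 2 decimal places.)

Before the shock: 1079 - 4p = 3p - 160 ⇒ 1239 = 7p ⇒ p = 177, Q = 371.
The new curves are Qd = 1079 - p (demand) and Qs = 3p - 160 (supply).
Clearing the new market: 1079 - p = 3p - 160, so p = 309.75 and Q = 769.25.
Δp = 309.75 − 177 = +132.75.

+132.75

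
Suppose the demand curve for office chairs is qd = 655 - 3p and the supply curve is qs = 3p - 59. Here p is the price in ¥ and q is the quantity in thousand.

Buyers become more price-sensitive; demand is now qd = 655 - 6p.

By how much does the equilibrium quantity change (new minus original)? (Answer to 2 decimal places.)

Before the shock: 655 - 3p = 3p - 59 ⇒ 714 = 6p ⇒ p = 119, q = 298.
After the shift, demand is qd = 655 - 6p and supply is qs = 3p - 59.
Equate the new curves: 655 - 6p = 3p - 59, giving 714 = 9p, p = 238/3 ≈ 79.3333, q = 179.
Δq = 179 − 298 = -119.00.

-119.00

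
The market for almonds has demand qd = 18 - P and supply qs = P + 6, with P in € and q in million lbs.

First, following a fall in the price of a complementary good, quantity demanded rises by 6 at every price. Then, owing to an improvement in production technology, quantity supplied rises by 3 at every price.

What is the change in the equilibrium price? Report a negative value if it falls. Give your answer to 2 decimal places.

Before the shock: 18 - P = P + 6 ⇒ 12 = 2P ⇒ P = 6, q = 12.
With the change applied: demand qd = 24 - P, supply qs = P + 9.
Setting them equal: 24 - P = P + 9 → 15 = 2P, so P = 7.5 and q = 16.5.
ΔP = 7.5 − 6 = +1.50.

+1.50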